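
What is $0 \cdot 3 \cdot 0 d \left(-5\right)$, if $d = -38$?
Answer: $0$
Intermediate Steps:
$0 \cdot 3 \cdot 0 d \left(-5\right) = 0 \cdot 3 \cdot 0 \left(-38\right) \left(-5\right) = 0 \cdot 0 \left(-38\right) \left(-5\right) = 0 \left(-38\right) \left(-5\right) = 0 \left(-5\right) = 0$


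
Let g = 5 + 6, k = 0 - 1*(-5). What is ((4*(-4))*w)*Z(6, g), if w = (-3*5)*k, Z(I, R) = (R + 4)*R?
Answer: 198000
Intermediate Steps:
k = 5 (k = 0 + 5 = 5)
g = 11
Z(I, R) = R*(4 + R) (Z(I, R) = (4 + R)*R = R*(4 + R))
w = -75 (w = -3*5*5 = -15*5 = -75)
((4*(-4))*w)*Z(6, g) = ((4*(-4))*(-75))*(11*(4 + 11)) = (-16*(-75))*(11*15) = 1200*165 = 198000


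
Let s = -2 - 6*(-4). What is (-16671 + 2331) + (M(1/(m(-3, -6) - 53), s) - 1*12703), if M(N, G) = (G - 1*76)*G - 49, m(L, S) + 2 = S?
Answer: -28280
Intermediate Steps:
m(L, S) = -2 + S
s = 22 (s = -2 + 24 = 22)
M(N, G) = -49 + G*(-76 + G) (M(N, G) = (G - 76)*G - 49 = (-76 + G)*G - 49 = G*(-76 + G) - 49 = -49 + G*(-76 + G))
(-16671 + 2331) + (M(1/(m(-3, -6) - 53), s) - 1*12703) = (-16671 + 2331) + ((-49 + 22**2 - 76*22) - 1*12703) = -14340 + ((-49 + 484 - 1672) - 12703) = -14340 + (-1237 - 12703) = -14340 - 13940 = -28280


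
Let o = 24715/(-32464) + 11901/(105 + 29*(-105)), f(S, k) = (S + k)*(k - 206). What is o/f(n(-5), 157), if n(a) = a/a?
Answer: 38251347/61577390560 ≈ 0.00062119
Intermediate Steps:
n(a) = 1
f(S, k) = (-206 + k)*(S + k) (f(S, k) = (S + k)*(-206 + k) = (-206 + k)*(S + k))
o = -38251347/7953680 (o = 24715*(-1/32464) + 11901/(105 - 3045) = -24715/32464 + 11901/(-2940) = -24715/32464 + 11901*(-1/2940) = -24715/32464 - 3967/980 = -38251347/7953680 ≈ -4.8093)
o/f(n(-5), 157) = -38251347/(7953680*(157² - 206*1 - 206*157 + 1*157)) = -38251347/(7953680*(24649 - 206 - 32342 + 157)) = -38251347/7953680/(-7742) = -38251347/7953680*(-1/7742) = 38251347/61577390560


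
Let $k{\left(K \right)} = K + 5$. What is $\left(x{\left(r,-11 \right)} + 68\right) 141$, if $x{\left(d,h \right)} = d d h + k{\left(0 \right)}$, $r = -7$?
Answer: $-65706$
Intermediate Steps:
$k{\left(K \right)} = 5 + K$
$x{\left(d,h \right)} = 5 + h d^{2}$ ($x{\left(d,h \right)} = d d h + \left(5 + 0\right) = d^{2} h + 5 = h d^{2} + 5 = 5 + h d^{2}$)
$\left(x{\left(r,-11 \right)} + 68\right) 141 = \left(\left(5 - 11 \left(-7\right)^{2}\right) + 68\right) 141 = \left(\left(5 - 539\right) + 68\right) 141 = \left(-534 + 68\right) 141 = \left(-466\right) 141 = -65706$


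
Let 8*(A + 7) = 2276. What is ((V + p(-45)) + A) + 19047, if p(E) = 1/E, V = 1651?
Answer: 1887793/90 ≈ 20975.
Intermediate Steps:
A = 555/2 (A = -7 + (1/8)*2276 = -7 + 569/2 = 555/2 ≈ 277.50)
((V + p(-45)) + A) + 19047 = ((1651 + 1/(-45)) + 555/2) + 19047 = ((1651 - 1/45) + 555/2) + 19047 = (74294/45 + 555/2) + 19047 = 173563/90 + 19047 = 1887793/90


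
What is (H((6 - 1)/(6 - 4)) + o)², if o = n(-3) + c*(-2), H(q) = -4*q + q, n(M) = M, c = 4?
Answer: 1369/4 ≈ 342.25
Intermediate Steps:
H(q) = -3*q
o = -11 (o = -3 + 4*(-2) = -3 - 8 = -11)
(H((6 - 1)/(6 - 4)) + o)² = (-3*(6 - 1)/(6 - 4) - 11)² = (-15/2 - 11)² = (-37/2)² = 1369/4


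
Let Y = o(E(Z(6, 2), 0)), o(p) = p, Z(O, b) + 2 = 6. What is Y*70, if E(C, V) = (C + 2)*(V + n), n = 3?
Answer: 1260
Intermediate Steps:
Z(O, b) = 4 (Z(O, b) = -2 + 6 = 4)
E(C, V) = (2 + C)*(3 + V) (E(C, V) = (C + 2)*(V + 3) = (2 + C)*(3 + V))
Y = 18 (Y = 6 + 2*0 + 3*4 + 4*0 = 6 + 0 + 12 + 0 = 18)
Y*70 = 18*70 = 1260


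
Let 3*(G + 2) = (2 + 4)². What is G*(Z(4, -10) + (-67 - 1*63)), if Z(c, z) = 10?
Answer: -1200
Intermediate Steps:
G = 10 (G = -2 + (2 + 4)²/3 = -2 + (⅓)*6² = -2 + (⅓)*36 = -2 + 12 = 10)
G*(Z(4, -10) + (-67 - 1*63)) = 10*(10 + (-67 - 1*63)) = 10*(10 + (-67 - 63)) = 10*(10 - 130) = 10*(-120) = -1200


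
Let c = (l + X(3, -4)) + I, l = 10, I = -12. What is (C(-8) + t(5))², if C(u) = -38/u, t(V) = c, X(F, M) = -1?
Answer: 49/16 ≈ 3.0625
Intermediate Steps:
c = -3 (c = (10 - 1) - 12 = 9 - 12 = -3)
t(V) = -3
(C(-8) + t(5))² = (-38/(-8) - 3)² = (-38*(-⅛) - 3)² = (19/4 - 3)² = (7/4)² = 49/16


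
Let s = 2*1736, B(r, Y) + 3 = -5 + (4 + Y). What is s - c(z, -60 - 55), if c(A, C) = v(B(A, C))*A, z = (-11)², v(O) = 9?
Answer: 2383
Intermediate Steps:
B(r, Y) = -4 + Y (B(r, Y) = -3 + (-5 + (4 + Y)) = -3 + (-1 + Y) = -4 + Y)
z = 121
c(A, C) = 9*A
s = 3472
s - c(z, -60 - 55) = 3472 - 9*121 = 3472 - 1*1089 = 3472 - 1089 = 2383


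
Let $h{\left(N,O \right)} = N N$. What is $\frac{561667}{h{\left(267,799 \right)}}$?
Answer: $\frac{561667}{71289} \approx 7.8787$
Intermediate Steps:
$h{\left(N,O \right)} = N^{2}$
$\frac{561667}{h{\left(267,799 \right)}} = \frac{561667}{267^{2}} = \frac{561667}{71289}$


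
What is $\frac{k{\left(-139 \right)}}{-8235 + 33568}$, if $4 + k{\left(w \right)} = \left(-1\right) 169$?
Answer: $- \frac{173}{25333} \approx -0.006829$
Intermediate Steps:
$k{\left(w \right)} = -173$ ($k{\left(w \right)} = -4 - 169 = -173$)
$\frac{k{\left(-139 \right)}}{-8235 + 33568} = - \frac{173}{-8235 + 33568} = - \frac{173}{25333}$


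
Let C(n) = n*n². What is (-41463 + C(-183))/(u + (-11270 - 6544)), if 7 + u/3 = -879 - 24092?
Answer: 1028325/15458 ≈ 66.524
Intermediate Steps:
u = -74934 (u = -21 + 3*(-879 - 24092) = -21 + 3*(-24971) = -21 - 74913 = -74934)
C(n) = n³
(-41463 + C(-183))/(u + (-11270 - 6544)) = (-41463 + (-183)³)/(-74934 + (-11270 - 6544)) = (-41463 - 6128487)/(-74934 - 17814) = -6169950/(-92748) = -6169950*(-1/92748) = 1028325/15458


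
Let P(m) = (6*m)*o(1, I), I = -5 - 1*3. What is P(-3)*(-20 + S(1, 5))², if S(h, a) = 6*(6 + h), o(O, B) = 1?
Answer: -8712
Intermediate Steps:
I = -8 (I = -5 - 3 = -8)
S(h, a) = 36 + 6*h
P(m) = 6*m (P(m) = (6*m)*1 = 6*m)
P(-3)*(-20 + S(1, 5))² = (6*(-3))*(-20 + (36 + 6*1))² = -18*(-20 + (36 + 6))² = -18*(-20 + 42)² = -18*22² = -18*484 = -8712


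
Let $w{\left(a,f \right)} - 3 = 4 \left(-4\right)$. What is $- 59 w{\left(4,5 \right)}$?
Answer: $767$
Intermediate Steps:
$w{\left(a,f \right)} = -13$ ($w{\left(a,f \right)} = 3 + 4 \left(-4\right) = 3 - 16 = -13$)
$- 59 w{\left(4,5 \right)} = \left(-59\right) \left(-13\right) = 767$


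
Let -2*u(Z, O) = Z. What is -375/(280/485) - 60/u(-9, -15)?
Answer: -111365/168 ≈ -662.89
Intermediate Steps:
u(Z, O) = -Z/2
-375/(280/485) - 60/u(-9, -15) = -375/(280/485) - 60/((-½*(-9))) = -375/(280*(1/485)) - 60/9/2 = -375/56/97 - 60*2/9 = -375*97/56 - 40/3 = -36375/56 - 40/3 = -111365/168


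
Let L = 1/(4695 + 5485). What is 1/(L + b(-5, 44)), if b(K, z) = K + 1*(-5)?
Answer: -10180/101799 ≈ -0.10000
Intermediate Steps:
b(K, z) = -5 + K (b(K, z) = K - 5 = -5 + K)
L = 1/10180 ≈ 9.8232e-5
1/(L + b(-5, 44)) = 1/(1/10180 + (-5 - 5)) = 1/(1/10180 - 10) = 1/(-101799/10180) = -10180/101799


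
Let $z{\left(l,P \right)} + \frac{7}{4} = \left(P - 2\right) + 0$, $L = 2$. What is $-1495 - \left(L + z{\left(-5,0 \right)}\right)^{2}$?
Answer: $- \frac{23969}{16} \approx -1498.1$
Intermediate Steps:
$z{\left(l,P \right)} = - \frac{15}{4} + P$ ($z{\left(l,P \right)} = - \frac{7}{4} + \left(\left(P - 2\right) + 0\right) = - \frac{7}{4} + \left(\left(-2 + P\right) + 0\right) = - \frac{7}{4} + \left(-2 + P\right) = - \frac{15}{4} + P$)
$-1495 - \left(L + z{\left(-5,0 \right)}\right)^{2} = -1495 - \left(2 + \left(- \frac{15}{4} + 0\right)\right)^{2} = -1495 - \left(2 - \frac{15}{4}\right)^{2} = -1495 - \left(- \frac{7}{4}\right)^{2} = -1495 - \frac{49}{16} = - \frac{23969}{16}$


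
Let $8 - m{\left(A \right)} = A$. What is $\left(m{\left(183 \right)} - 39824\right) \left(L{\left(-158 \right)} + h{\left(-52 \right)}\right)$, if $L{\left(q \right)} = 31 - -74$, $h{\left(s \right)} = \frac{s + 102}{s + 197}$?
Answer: $- \frac{122196945}{29} \approx -4.2137 \cdot 10^{6}$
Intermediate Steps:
$m{\left(A \right)} = 8 - A$
$h{\left(s \right)} = \frac{102 + s}{197 + s}$
$L{\left(q \right)} = 105$ ($L{\left(q \right)} = 31 + 74 = 105$)
$\left(m{\left(183 \right)} - 39824\right) \left(L{\left(-158 \right)} + h{\left(-52 \right)}\right) = \left(\left(8 - 183\right) - 39824\right) \left(105 + \frac{102 - 52}{197 - 52}\right) = \left(\left(8 - 183\right) - 39824\right) \left(105 + \frac{1}{145} \cdot 50\right) = \left(-175 - 39824\right) \left(105 + \frac{1}{145} \cdot 50\right) = - 39999 \left(105 + \frac{10}{29}\right) = \left(-39999\right) \frac{3055}{29} = - \frac{122196945}{29}$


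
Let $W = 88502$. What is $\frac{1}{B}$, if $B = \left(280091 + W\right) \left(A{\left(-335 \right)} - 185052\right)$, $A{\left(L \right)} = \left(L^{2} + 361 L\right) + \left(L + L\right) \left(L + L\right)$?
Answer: $\frac{1}{94042080834} \approx 1.0634 \cdot 10^{-11}$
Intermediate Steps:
$A{\left(L \right)} = 5 L^{2} + 361 L$ ($A{\left(L \right)} = \left(L^{2} + 361 L\right) + 2 L 2 L = \left(L^{2} + 361 L\right) + 4 L^{2} = 5 L^{2} + 361 L$)
$B = 94042080834$ ($B = \left(280091 + 88502\right) \left(- 335 \left(361 + 5 \left(-335\right)\right) - 185052\right) = 368593 \left(- 335 \left(361 - 1675\right) - 185052\right) = 368593 \left(\left(-335\right) \left(-1314\right) - 185052\right) = 368593 \left(440190 - 185052\right) = 368593 \cdot 255138 = 94042080834$)
$\frac{1}{B} = \frac{1}{94042080834}$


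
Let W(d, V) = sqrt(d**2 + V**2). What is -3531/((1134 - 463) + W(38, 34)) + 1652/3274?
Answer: -3508794271/732788317 + 35310*sqrt(26)/447641 ≈ -4.3861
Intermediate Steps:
W(d, V) = sqrt(V**2 + d**2)
-3531/((1134 - 463) + W(38, 34)) + 1652/3274 = -3531/((1134 - 463) + sqrt(34**2 + 38**2)) + 1652/3274 = -3531/(671 + sqrt(1156 + 1444)) + 1652*(1/3274) = -3531/(671 + sqrt(2600)) + 826/1637 = -3531/(671 + 10*sqrt(26)) + 826/1637 = 826/1637 - 3531/(671 + 10*sqrt(26))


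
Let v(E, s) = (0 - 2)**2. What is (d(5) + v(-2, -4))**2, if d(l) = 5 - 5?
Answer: 16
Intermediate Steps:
v(E, s) = 4 (v(E, s) = (-2)**2 = 4)
d(l) = 0
(d(5) + v(-2, -4))**2 = (0 + 4)**2 = 4**2 = 16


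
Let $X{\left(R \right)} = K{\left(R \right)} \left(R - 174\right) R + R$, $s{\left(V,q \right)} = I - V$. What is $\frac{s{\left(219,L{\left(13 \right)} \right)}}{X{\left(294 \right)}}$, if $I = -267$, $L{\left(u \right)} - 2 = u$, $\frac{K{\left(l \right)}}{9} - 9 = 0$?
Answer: $- \frac{81}{476329} \approx -0.00017005$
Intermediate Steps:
$K{\left(l \right)} = 81$ ($K{\left(l \right)} = 81 + 9 \cdot 0 = 81 + 0 = 81$)
$L{\left(u \right)} = 2 + u$
$s{\left(V,q \right)} = -267 - V$
$X{\left(R \right)} = R + R \left(-14094 + 81 R\right)$ ($X{\left(R \right)} = 81 \left(R - 174\right) R + R = 81 \left(-174 + R\right) R + R = \left(-14094 + 81 R\right) R + R = R \left(-14094 + 81 R\right) + R = R + R \left(-14094 + 81 R\right)$)
$\frac{s{\left(219,L{\left(13 \right)} \right)}}{X{\left(294 \right)}} = \frac{-267 - 219}{294 \left(-14093 + 81 \cdot 294\right)} = \frac{-267 - 219}{294 \left(-14093 + 23814\right)} = - \frac{486}{294 \cdot 9721} = - \frac{486}{2857974} = \left(-486\right) \frac{1}{2857974} = - \frac{81}{476329}$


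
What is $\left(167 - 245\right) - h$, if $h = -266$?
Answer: $188$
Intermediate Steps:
$\left(167 - 245\right) - h = \left(167 - 245\right) - -266 = \left(167 - 245\right) + 266 = -78 + 266 = 188$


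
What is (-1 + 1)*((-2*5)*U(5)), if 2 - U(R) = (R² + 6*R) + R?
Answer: 0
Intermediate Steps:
U(R) = 2 - R² - 7*R (U(R) = 2 - ((R² + 6*R) + R) = 2 - (R² + 7*R) = 2 + (-R² - 7*R) = 2 - R² - 7*R)
(-1 + 1)*((-2*5)*U(5)) = (-1 + 1)*((-2*5)*(2 - 1*5² - 7*5)) = 0*(-10*(2 - 1*25 - 35)) = 0*(-10*(2 - 25 - 35)) = 0*(-10*(-58)) = 0*580 = 0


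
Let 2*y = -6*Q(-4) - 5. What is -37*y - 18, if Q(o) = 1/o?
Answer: 187/4 ≈ 46.750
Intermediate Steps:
Q(o) = 1/o
y = -7/4 (y = (-6/(-4) - 5)/2 = (-6*(-¼) - 5)/2 = (3/2 - 5)/2 = (½)*(-7/2) = -7/4 ≈ -1.7500)
-37*y - 18 = -37*(-7/4) - 18 = 259/4 - 18 = 187/4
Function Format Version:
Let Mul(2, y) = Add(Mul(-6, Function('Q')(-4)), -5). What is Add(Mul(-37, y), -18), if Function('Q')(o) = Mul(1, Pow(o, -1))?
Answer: Rational(187, 4) ≈ 46.750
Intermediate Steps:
Function('Q')(o) = Pow(o, -1)
y = Rational(-7, 4) (y = Mul(Rational(1, 2), Add(Mul(-6, Pow(-4, -1)), -5)) = Mul(Rational(1, 2), Add(Mul(-6, Rational(-1, 4)), -5)) = Mul(Rational(1, 2), Add(Rational(3, 2), -5)) = Mul(Rational(1, 2), Rational(-7, 2)) = Rational(-7, 4) ≈ -1.7500)
Add(Mul(-37, y), -18) = Add(Mul(-37, Rational(-7, 4)), -18) = Add(Rational(259, 4), -18) = Rational(187, 4)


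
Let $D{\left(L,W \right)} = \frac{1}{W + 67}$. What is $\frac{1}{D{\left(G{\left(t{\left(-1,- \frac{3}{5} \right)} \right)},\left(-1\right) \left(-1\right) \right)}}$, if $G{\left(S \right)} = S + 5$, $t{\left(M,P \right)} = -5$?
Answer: $68$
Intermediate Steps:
$G{\left(S \right)} = 5 + S$
$D{\left(L,W \right)} = \frac{1}{67 + W}$
$\frac{1}{D{\left(G{\left(t{\left(-1,- \frac{3}{5} \right)} \right)},\left(-1\right) \left(-1\right) \right)}} = \frac{1}{\frac{1}{67 - -1}} = \frac{1}{\frac{1}{67 + 1}} = \frac{1}{\frac{1}{68}} = 68$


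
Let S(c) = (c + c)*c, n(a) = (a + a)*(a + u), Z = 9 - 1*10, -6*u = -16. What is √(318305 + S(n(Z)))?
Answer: √2864945/3 ≈ 564.21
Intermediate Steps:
u = 8/3 (u = -⅙*(-16) = 8/3 ≈ 2.6667)
Z = -1 (Z = 9 - 10 = -1)
n(a) = 2*a*(8/3 + a) (n(a) = (a + a)*(a + 8/3) = (2*a)*(8/3 + a) = 2*a*(8/3 + a))
S(c) = 2*c² (S(c) = (2*c)*c = 2*c²)
√(318305 + S(n(Z))) = √(318305 + 2*((⅔)*(-1)*(8 + 3*(-1)))²) = √(318305 + 2*((⅔)*(-1)*(8 - 3))²) = √(318305 + 2*((⅔)*(-1)*5)²) = √(318305 + 2*(-10/3)²) = √(318305 + 2*(100/9)) = √(318305 + 200/9) = √(2864945/9) = √2864945/3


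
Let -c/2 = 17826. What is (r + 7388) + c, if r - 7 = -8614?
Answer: -36871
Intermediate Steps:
c = -35652 (c = -2*17826 = -35652)
r = -8607 (r = 7 - 8614 = -8607)
(r + 7388) + c = (-8607 + 7388) - 35652 = -1219 - 35652 = -36871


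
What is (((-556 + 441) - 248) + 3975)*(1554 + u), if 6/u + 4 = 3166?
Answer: 2958079908/527 ≈ 5.6131e+6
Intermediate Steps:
u = 1/527 (u = 6/(-4 + 3166) = 6/3162 = 6*(1/3162) = 1/527 ≈ 0.0018975)
(((-556 + 441) - 248) + 3975)*(1554 + u) = (((-556 + 441) - 248) + 3975)*(1554 + 1/527) = ((-115 - 248) + 3975)*(818959/527) = (-363 + 3975)*(818959/527) = 3612*(818959/527) = 2958079908/527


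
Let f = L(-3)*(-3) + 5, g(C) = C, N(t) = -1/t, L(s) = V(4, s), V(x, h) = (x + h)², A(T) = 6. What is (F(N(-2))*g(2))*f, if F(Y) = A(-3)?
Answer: 24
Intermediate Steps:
V(x, h) = (h + x)²
L(s) = (4 + s)² (L(s) = (s + 4)² = (4 + s)²)
F(Y) = 6
f = 2 (f = (4 - 3)²*(-3) + 5 = 1²*(-3) + 5 = 1*(-3) + 5 = -3 + 5 = 2)
(F(N(-2))*g(2))*f = (6*2)*2 = 12*2 = 24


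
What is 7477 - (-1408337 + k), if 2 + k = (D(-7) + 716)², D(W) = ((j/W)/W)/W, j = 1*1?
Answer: 106256362015/117649 ≈ 9.0316e+5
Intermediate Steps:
j = 1
D(W) = W⁻³ (D(W) = ((1/W)/W)/W = (1/(W*W))/W = 1/(W²*W) = W⁻³)
k = 60312739271/117649 (k = -2 + ((-7)⁻³ + 716)² = -2 + (-1/343 + 716)² = -2 + (245587/343)² = -2 + 60312974569/117649 = 60312739271/117649 ≈ 5.1265e+5)
7477 - (-1408337 + k) = 7477 - (-1408337 + 60312739271/117649) = 7477 - 1*(-105376700442/117649) = 7477 + 105376700442/117649 = 106256362015/117649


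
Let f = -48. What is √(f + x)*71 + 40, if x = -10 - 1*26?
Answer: 40 + 142*I*√21 ≈ 40.0 + 650.73*I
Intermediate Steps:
x = -36 (x = -10 - 26 = -36)
√(f + x)*71 + 40 = √(-48 - 36)*71 + 40 = √(-84)*71 + 40 = (2*I*√21)*71 + 40 = 142*I*√21 + 40 = 40 + 142*I*√21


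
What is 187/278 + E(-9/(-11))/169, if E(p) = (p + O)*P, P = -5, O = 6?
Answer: 243383/516802 ≈ 0.47094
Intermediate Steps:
E(p) = -30 - 5*p (E(p) = (p + 6)*(-5) = (6 + p)*(-5) = -30 - 5*p)
187/278 + E(-9/(-11))/169 = 187/278 + (-30 - (-45)/(-11))/169 = 187*(1/278) + (-30 - (-45)*(-1)/11)*(1/169) = 187/278 + (-30 - 5*9/11)*(1/169) = 187/278 + (-30 - 45/11)*(1/169) = 187/278 - 375/11*1/169 = 187/278 - 375/1859 = 243383/516802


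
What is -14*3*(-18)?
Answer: 756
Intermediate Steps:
-14*3*(-18) = -42*(-18) = 756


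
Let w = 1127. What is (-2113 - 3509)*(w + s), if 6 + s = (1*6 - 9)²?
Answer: -6352860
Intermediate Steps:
s = 3 (s = -6 + (1*6 - 9)² = -6 + (6 - 9)² = -6 + (-3)² = -6 + 9 = 3)
(-2113 - 3509)*(w + s) = (-2113 - 3509)*(1127 + 3) = -5622*1130 = -6352860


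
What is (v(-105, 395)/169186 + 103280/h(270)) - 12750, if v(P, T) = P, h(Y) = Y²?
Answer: -7861834573721/616682970 ≈ -12749.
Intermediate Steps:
(v(-105, 395)/169186 + 103280/h(270)) - 12750 = (-105/169186 + 103280/(270²)) - 12750 = (-105*1/169186 + 103280/72900) - 12750 = (-105/169186 + 103280*(1/72900)) - 12750 = (-105/169186 + 5164/3645) - 12750 = 873293779/616682970 - 12750 = -7861834573721/616682970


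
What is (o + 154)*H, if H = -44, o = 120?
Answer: -12056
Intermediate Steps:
(o + 154)*H = (120 + 154)*(-44) = 274*(-44) = -12056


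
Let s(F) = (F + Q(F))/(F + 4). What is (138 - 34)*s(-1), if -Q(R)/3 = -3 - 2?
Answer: 1456/3 ≈ 485.33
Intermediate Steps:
Q(R) = 15 (Q(R) = -3*(-3 - 2) = -3*(-5) = 15)
s(F) = (15 + F)/(4 + F) (s(F) = (F + 15)/(F + 4) = (15 + F)/(4 + F))
(138 - 34)*s(-1) = (138 - 34)*((15 - 1)/(4 - 1)) = 104*(14/3) = 1456/3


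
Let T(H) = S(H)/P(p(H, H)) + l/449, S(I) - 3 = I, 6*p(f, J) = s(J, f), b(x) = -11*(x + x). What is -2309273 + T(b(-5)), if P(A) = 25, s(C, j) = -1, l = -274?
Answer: -25921545538/11225 ≈ -2.3093e+6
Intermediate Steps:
b(x) = -22*x
p(f, J) = -⅙ (p(f, J) = (⅙)*(-1) = -⅙)
S(I) = 3 + I
T(H) = -5503/11225 + H/25 (T(H) = (3 + H)/25 - 274/449 = (3 + H)*(1/25) - 274*1/449 = (3/25 + H/25) - 274/449 = -5503/11225 + H/25)
-2309273 + T(b(-5)) = -2309273 + (-5503/11225 + (-22*(-5))/25) = -2309273 + (-5503/11225 + (1/25)*110) = -2309273 + (-5503/11225 + 22/5) = -2309273 + 43887/11225 = -25921545538/11225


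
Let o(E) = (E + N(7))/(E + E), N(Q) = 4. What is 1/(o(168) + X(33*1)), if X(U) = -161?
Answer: -84/13481 ≈ -0.0062310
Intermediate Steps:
o(E) = (4 + E)/(2*E) (o(E) = (E + 4)/(E + E) = (4 + E)/((2*E)) = (4 + E)*(1/(2*E)) = (4 + E)/(2*E))
1/(o(168) + X(33*1)) = 1/((½)*(4 + 168)/168 - 161) = 1/((½)*(1/168)*172 - 161) = 1/(43/84 - 161) = 1/(-13481/84) = -84/13481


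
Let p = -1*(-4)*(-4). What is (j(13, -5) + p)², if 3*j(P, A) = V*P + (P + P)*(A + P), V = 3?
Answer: 39601/9 ≈ 4400.1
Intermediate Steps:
j(P, A) = P + 2*P*(A + P)/3 (j(P, A) = (3*P + (P + P)*(A + P))/3 = (3*P + (2*P)*(A + P))/3 = (3*P + 2*P*(A + P))/3 = P + 2*P*(A + P)/3)
p = -16 (p = 4*(-4) = -16)
(j(13, -5) + p)² = ((⅓)*13*(3 + 2*(-5) + 2*13) - 16)² = ((⅓)*13*(3 - 10 + 26) - 16)² = ((⅓)*13*19 - 16)² = (247/3 - 16)² = (199/3)² = 39601/9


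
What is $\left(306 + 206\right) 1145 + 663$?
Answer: $586903$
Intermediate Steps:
$\left(306 + 206\right) 1145 + 663 = 512 \cdot 1145 + 663 = 586240 + 663 = 586903$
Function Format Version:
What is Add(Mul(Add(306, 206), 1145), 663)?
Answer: 586903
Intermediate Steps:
Add(Mul(Add(306, 206), 1145), 663) = Add(Mul(512, 1145), 663) = Add(586240, 663) = 586903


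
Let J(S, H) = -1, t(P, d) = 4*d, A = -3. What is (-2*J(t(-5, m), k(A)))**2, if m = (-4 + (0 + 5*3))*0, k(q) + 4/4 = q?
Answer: 4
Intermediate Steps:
k(q) = -1 + q
m = 0 (m = (-4 + (0 + 15))*0 = (-4 + 15)*0 = 11*0 = 0)
(-2*J(t(-5, m), k(A)))**2 = (-2*(-1))**2 = 2**2 = 4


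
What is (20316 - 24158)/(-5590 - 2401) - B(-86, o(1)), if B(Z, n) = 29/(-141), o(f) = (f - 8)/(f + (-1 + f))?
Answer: 773461/1126731 ≈ 0.68646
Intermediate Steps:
o(f) = (-8 + f)/(-1 + 2*f)
B(Z, n) = -29/141 (B(Z, n) = 29*(-1/141) = -29/141)
(20316 - 24158)/(-5590 - 2401) - B(-86, o(1)) = (20316 - 24158)/(-5590 - 2401) - 1*(-29/141) = -3842/(-7991) + 29/141 = -3842*(-1/7991) + 29/141 = 3842/7991 + 29/141 = 773461/1126731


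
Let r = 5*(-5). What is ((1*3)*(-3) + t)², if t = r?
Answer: 1156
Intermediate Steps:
r = -25
t = -25
((1*3)*(-3) + t)² = ((1*3)*(-3) - 25)² = (3*(-3) - 25)² = (-9 - 25)² = (-34)² = 1156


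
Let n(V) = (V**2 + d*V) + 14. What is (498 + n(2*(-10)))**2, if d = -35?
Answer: 2598544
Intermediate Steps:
n(V) = 14 + V**2 - 35*V (n(V) = (V**2 - 35*V) + 14 = 14 + V**2 - 35*V)
(498 + n(2*(-10)))**2 = (498 + (14 + (2*(-10))**2 - 70*(-10)))**2 = (498 + (14 + (-20)**2 - 35*(-20)))**2 = (498 + (14 + 400 + 700))**2 = (498 + 1114)**2 = 1612**2 = 2598544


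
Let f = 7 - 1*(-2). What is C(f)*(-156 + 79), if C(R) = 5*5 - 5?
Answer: -1540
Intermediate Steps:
f = 9 (f = 7 + 2 = 9)
C(R) = 20 (C(R) = 25 - 5 = 20)
C(f)*(-156 + 79) = 20*(-156 + 79) = 20*(-77) = -1540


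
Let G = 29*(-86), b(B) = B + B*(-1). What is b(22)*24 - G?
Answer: 2494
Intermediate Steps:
b(B) = 0 (b(B) = B - B = 0)
G = -2494
b(22)*24 - G = 0*24 - 1*(-2494) = 0 + 2494 = 2494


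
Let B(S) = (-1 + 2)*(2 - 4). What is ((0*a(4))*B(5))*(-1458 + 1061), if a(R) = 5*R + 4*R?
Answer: 0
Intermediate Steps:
B(S) = -2 (B(S) = 1*(-2) = -2)
a(R) = 9*R
((0*a(4))*B(5))*(-1458 + 1061) = ((0*(9*4))*(-2))*(-1458 + 1061) = ((0*36)*(-2))*(-397) = (0*(-2))*(-397) = 0*(-397) = 0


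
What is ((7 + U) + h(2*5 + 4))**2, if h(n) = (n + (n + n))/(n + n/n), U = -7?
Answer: 196/25 ≈ 7.8400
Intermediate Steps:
h(n) = 3*n/(1 + n) (h(n) = (n + 2*n)/(n + 1) = (3*n)/(1 + n) = 3*n/(1 + n))
((7 + U) + h(2*5 + 4))**2 = ((7 - 7) + 3*(2*5 + 4)/(1 + (2*5 + 4)))**2 = (0 + 3*(10 + 4)/(1 + (10 + 4)))**2 = (0 + 3*14/(1 + 14))**2 = (0 + 3*14/15)**2 = (0 + 3*14*(1/15))**2 = (0 + 14/5)**2 = (14/5)**2 = 196/25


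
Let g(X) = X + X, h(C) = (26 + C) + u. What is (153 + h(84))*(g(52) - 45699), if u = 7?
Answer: -12310650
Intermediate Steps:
h(C) = 33 + C (h(C) = (26 + C) + 7 = 33 + C)
g(X) = 2*X
(153 + h(84))*(g(52) - 45699) = (153 + (33 + 84))*(2*52 - 45699) = (153 + 117)*(104 - 45699) = 270*(-45595) = -12310650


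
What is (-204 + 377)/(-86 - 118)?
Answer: -173/204 ≈ -0.84804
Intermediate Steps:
(-204 + 377)/(-86 - 118) = 173/(-204) = 173*(-1/204) = -173/204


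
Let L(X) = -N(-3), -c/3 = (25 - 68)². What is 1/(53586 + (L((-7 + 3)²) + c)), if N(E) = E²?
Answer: 1/48030 ≈ 2.0820e-5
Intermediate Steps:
c = -5547 (c = -3*(25 - 68)² = -3*(-43)² = -3*1849 = -5547)
L(X) = -9 (L(X) = -1*(-3)² = -1*9 = -9)
1/(53586 + (L((-7 + 3)²) + c)) = 1/(53586 + (-9 - 5547)) = 1/(53586 - 5556) = 1/48030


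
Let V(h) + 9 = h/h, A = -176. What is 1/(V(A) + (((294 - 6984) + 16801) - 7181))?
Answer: 1/2922 ≈ 0.00034223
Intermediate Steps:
V(h) = -8 (V(h) = -9 + h/h = -9 + 1 = -8)
1/(V(A) + (((294 - 6984) + 16801) - 7181)) = 1/(-8 + (((294 - 6984) + 16801) - 7181)) = 1/(-8 + ((-6690 + 16801) - 7181)) = 1/(-8 + (10111 - 7181)) = 1/(-8 + 2930) = 1/2922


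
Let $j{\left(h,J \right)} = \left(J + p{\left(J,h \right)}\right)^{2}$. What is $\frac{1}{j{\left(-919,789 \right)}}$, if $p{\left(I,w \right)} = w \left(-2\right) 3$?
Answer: $\frac{1}{39727809} \approx 2.5171 \cdot 10^{-8}$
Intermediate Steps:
$p{\left(I,w \right)} = - 6 w$ ($p{\left(I,w \right)} = - 2 w 3 = - 6 w$)
$j{\left(h,J \right)} = \left(J - 6 h\right)^{2}$
$\frac{1}{j{\left(-919,789 \right)}} = \frac{1}{\left(789 - -5514\right)^{2}} = \frac{1}{\left(789 + 5514\right)^{2}} = \frac{1}{6303^{2}} = \frac{1}{39727809}$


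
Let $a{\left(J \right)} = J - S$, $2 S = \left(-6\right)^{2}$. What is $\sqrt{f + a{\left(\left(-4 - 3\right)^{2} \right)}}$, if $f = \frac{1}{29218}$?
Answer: $\frac{\sqrt{26464466462}}{29218} \approx 5.5678$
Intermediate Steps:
$S = 18$ ($S = \frac{\left(-6\right)^{2}}{2} = \frac{1}{2} \cdot 36 = 18$)
$f = \frac{1}{29218} \approx 3.4225 \cdot 10^{-5}$
$a{\left(J \right)} = -18 + J$ ($a{\left(J \right)} = J - 18 = -18 + J$)
$\sqrt{f + a{\left(\left(-4 - 3\right)^{2} \right)}} = \sqrt{\frac{1}{29218} - \left(18 - \left(-4 - 3\right)^{2}\right)} = \sqrt{\frac{1}{29218} - \left(18 - \left(-7\right)^{2}\right)} = \sqrt{\frac{1}{29218} + \left(-18 + 49\right)} = \sqrt{\frac{1}{29218} + 31} = \sqrt{\frac{905759}{29218}} = \frac{\sqrt{26464466462}}{29218}$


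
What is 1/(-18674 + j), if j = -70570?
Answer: -1/89244 ≈ -1.1205e-5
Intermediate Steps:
1/(-18674 + j) = 1/(-18674 - 70570) = 1/(-89244) = -1/89244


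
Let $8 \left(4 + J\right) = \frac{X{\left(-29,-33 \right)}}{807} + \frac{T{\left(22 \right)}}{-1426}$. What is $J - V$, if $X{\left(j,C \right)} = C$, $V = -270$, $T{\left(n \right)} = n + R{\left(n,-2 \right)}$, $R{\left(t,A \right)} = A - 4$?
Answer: $\frac{408134021}{1534376} \approx 265.99$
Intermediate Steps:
$R{\left(t,A \right)} = -4 + A$
$T{\left(n \right)} = -6 + n$ ($T{\left(n \right)} = n - 6 = -6 + n$)
$J = - \frac{6147499}{1534376}$ ($J = -4 + \frac{- \frac{33}{807} + \frac{-6 + 22}{-1426}}{8} = -4 + \frac{\left(-33\right) \frac{1}{807} + 16 \left(- \frac{1}{1426}\right)}{8} = -4 + \frac{- \frac{11}{269} - \frac{8}{713}}{8} = -4 + \frac{1}{8} \left(- \frac{9995}{191797}\right) = -4 - \frac{9995}{1534376} = - \frac{6147499}{1534376} \approx -4.0065$)
$J - V = - \frac{6147499}{1534376} - -270 = - \frac{6147499}{1534376} + 270 = \frac{408134021}{1534376}$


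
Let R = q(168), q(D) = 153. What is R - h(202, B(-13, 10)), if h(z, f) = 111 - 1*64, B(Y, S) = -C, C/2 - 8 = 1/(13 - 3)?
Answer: 106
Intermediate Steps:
R = 153
C = 81/5 (C = 16 + 2/(13 - 3) = 16 + 2/10 = 16 + 2*(⅒) = 16 + ⅕ = 81/5 ≈ 16.200)
B(Y, S) = -81/5 (B(Y, S) = -1*81/5 = -81/5)
h(z, f) = 47 (h(z, f) = 111 - 64 = 47)
R - h(202, B(-13, 10)) = 153 - 1*47 = 153 - 47 = 106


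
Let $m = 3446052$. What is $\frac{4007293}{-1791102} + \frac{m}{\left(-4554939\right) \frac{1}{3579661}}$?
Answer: $- \frac{7364837173233385357}{2719453450926} \approx -2.7082 \cdot 10^{6}$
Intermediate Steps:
$\frac{4007293}{-1791102} + \frac{m}{\left(-4554939\right) \frac{1}{3579661}} = \frac{4007293}{-1791102} + \frac{3446052}{\left(-4554939\right) \frac{1}{3579661}} = 4007293 \left(- \frac{1}{1791102}\right) + \frac{3446052}{\left(-4554939\right) \frac{1}{3579661}} = - \frac{4007293}{1791102} + \frac{3446052}{- \frac{4554939}{3579661}} = - \frac{4007293}{1791102} + 3446052 \left(- \frac{3579661}{4554939}\right) = - \frac{4007293}{1791102} - \frac{4111899316124}{1518313} = - \frac{7364837173233385357}{2719453450926}$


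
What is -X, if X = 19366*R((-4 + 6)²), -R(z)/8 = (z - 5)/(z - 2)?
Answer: -77464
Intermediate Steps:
R(z) = -8*(-5 + z)/(-2 + z) (R(z) = -8*(z - 5)/(z - 2) = -8*(-5 + z)/(-2 + z))
X = 77464 (X = 19366*(8*(5 - (-4 + 6)²)/(-2 + (-4 + 6)²)) = 19366*(8*(5 - 1*2²)/(-2 + 2²)) = 19366*(8*(5 - 1*4)/(-2 + 4)) = 19366*(8*(5 - 4)/2) = 19366*(8*(½)*1) = 19366*4 = 77464)
-X = -1*77464 = -77464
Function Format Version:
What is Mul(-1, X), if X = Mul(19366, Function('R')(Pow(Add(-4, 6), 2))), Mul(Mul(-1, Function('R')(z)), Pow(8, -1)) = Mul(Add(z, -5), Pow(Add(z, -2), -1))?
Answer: -77464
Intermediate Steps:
Function('R')(z) = Mul(-8, Pow(Add(-2, z), -1), Add(-5, z)) (Function('R')(z) = Mul(-8, Mul(Add(z, -5), Pow(Add(z, -2), -1))) = Mul(-8, Mul(Add(-5, z), Pow(Add(-2, z), -1))) = Mul(-8, Mul(Pow(Add(-2, z), -1), Add(-5, z))) = Mul(-8, Pow(Add(-2, z), -1), Add(-5, z)))
X = 77464 (X = Mul(19366, Mul(8, Pow(Add(-2, Pow(Add(-4, 6), 2)), -1), Add(5, Mul(-1, Pow(Add(-4, 6), 2))))) = Mul(19366, Mul(8, Pow(Add(-2, Pow(2, 2)), -1), Add(5, Mul(-1, Pow(2, 2))))) = Mul(19366, Mul(8, Pow(Add(-2, 4), -1), Add(5, Mul(-1, 4)))) = Mul(19366, Mul(8, Pow(2, -1), Add(5, -4))) = Mul(19366, Mul(8, Rational(1, 2), 1)) = Mul(19366, 4) = 77464)
Mul(-1, X) = Mul(-1, 77464) = -77464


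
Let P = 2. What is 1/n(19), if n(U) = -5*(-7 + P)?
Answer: 1/25 ≈ 0.040000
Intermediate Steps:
n(U) = 25 (n(U) = -5*(-7 + 2) = -5*(-5) = 25)
1/n(19) = 1/25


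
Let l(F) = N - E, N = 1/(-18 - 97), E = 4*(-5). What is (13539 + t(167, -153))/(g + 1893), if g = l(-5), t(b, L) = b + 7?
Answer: 1576995/219994 ≈ 7.1684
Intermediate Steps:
E = -20
N = -1/115 (N = 1/(-115) = -1/115 ≈ -0.0086956)
t(b, L) = 7 + b
l(F) = 2299/115 (l(F) = -1/115 - 1*(-20) = -1/115 + 20 = 2299/115)
g = 2299/115 ≈ 19.991
(13539 + t(167, -153))/(g + 1893) = (13539 + (7 + 167))/(2299/115 + 1893) = (13539 + 174)/(219994/115) = 13713*(115/219994) = 1576995/219994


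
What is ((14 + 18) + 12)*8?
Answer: 352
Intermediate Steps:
((14 + 18) + 12)*8 = (32 + 12)*8 = 44*8 = 352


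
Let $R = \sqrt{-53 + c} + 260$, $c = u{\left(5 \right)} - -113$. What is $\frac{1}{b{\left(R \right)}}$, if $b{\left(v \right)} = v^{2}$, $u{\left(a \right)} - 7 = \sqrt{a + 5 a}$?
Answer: $\frac{1}{\left(260 + \sqrt{67 + \sqrt{30}}\right)^{2}} \approx 1.387 \cdot 10^{-5}$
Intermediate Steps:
$u{\left(a \right)} = 7 + \sqrt{6} \sqrt{a}$ ($u{\left(a \right)} = 7 + \sqrt{a + 5 a} = 7 + \sqrt{6 a} = 7 + \sqrt{6} \sqrt{a}$)
$c = 120 + \sqrt{30}$ ($c = \left(7 + \sqrt{6} \sqrt{5}\right) - -113 = \left(7 + \sqrt{30}\right) + 113 = 120 + \sqrt{30} \approx 125.48$)
$R = 260 + \sqrt{67 + \sqrt{30}}$ ($R = \sqrt{-53 + \left(120 + \sqrt{30}\right)} + 260 = \sqrt{67 + \sqrt{30}} + 260 = 260 + \sqrt{67 + \sqrt{30}} \approx 268.51$)
$\frac{1}{b{\left(R \right)}} = \frac{1}{\left(260 + \sqrt{67 + \sqrt{30}}\right)^{2}}$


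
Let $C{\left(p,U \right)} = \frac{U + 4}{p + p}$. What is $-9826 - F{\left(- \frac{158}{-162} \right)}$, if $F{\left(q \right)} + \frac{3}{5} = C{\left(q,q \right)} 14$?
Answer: $- \frac{3895138}{395} \approx -9861.1$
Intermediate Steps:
$C{\left(p,U \right)} = \frac{4 + U}{2 p}$
$F{\left(q \right)} = - \frac{3}{5} + \frac{7 \left(4 + q\right)}{q}$ ($F{\left(q \right)} = - \frac{3}{5} + \frac{4 + q}{2 q} 14 = - \frac{3}{5} + \frac{7 \left(4 + q\right)}{q}$)
$-9826 - F{\left(- \frac{158}{-162} \right)} = -9826 - \left(\frac{32}{5} + \frac{28}{\left(-158\right) \frac{1}{-162}}\right) = -9826 - \left(\frac{32}{5} + \frac{28}{\left(-158\right) \left(- \frac{1}{162}\right)}\right) = -9826 - \left(\frac{32}{5} + \frac{28}{\frac{79}{81}}\right) = -9826 - \left(\frac{32}{5} + 28 \cdot \frac{81}{79}\right) = -9826 - \left(\frac{32}{5} + \frac{2268}{79}\right) = -9826 - \frac{13868}{395} = - \frac{3895138}{395}$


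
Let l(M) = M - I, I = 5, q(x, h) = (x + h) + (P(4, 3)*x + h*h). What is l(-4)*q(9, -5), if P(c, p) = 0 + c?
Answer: -585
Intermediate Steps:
P(c, p) = c
q(x, h) = h + h² + 5*x (q(x, h) = (x + h) + (4*x + h*h) = (h + x) + (4*x + h²) = (h + x) + (h² + 4*x) = h + h² + 5*x)
l(M) = -5 + M (l(M) = M - 1*5 = M - 5 = -5 + M)
l(-4)*q(9, -5) = (-5 - 4)*(-5 + (-5)² + 5*9) = -9*(-5 + 25 + 45) = -9*65 = -585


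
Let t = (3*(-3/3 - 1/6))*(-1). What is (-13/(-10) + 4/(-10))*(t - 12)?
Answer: -153/20 ≈ -7.6500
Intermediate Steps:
t = 7/2 (t = (3*(-3*⅓ - 1*⅙))*(-1) = (3*(-1 - ⅙))*(-1) = (3*(-7/6))*(-1) = -7/2*(-1) = 7/2 ≈ 3.5000)
(-13/(-10) + 4/(-10))*(t - 12) = (-13/(-10) + 4/(-10))*(7/2 - 12) = (-13*(-⅒) + 4*(-⅒))*(-17/2) = (13/10 - ⅖)*(-17/2) = (9/10)*(-17/2) = -153/20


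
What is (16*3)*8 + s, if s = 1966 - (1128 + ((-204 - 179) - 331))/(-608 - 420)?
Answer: 1208107/514 ≈ 2350.4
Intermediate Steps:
s = 1010731/514 (s = 1966 - (1128 + (-383 - 331))/(-1028) = 1966 - (1128 - 714)*(-1)/1028 = 1966 - 414*(-1)/1028 = 1966 - 1*(-207/514) = 1966 + 207/514 = 1010731/514 ≈ 1966.4)
(16*3)*8 + s = (16*3)*8 + 1010731/514 = 48*8 + 1010731/514 = 384 + 1010731/514 = 1208107/514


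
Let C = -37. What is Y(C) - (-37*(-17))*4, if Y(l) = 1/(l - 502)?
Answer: -1356125/539 ≈ -2516.0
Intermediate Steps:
Y(l) = 1/(-502 + l)
Y(C) - (-37*(-17))*4 = 1/(-502 - 37) - (-37*(-17))*4 = 1/(-539) - 629*4 = -1/539 - 1*2516 = -1/539 - 2516 = -1356125/539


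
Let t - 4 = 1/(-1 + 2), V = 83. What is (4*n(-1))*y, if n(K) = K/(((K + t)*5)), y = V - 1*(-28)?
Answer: -111/5 ≈ -22.200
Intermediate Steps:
y = 111 (y = 83 - 1*(-28) = 83 + 28 = 111)
t = 5 (t = 4 + 1/(-1 + 2) = 4 + 1/1 = 4 + 1 = 5)
n(K) = K/(25 + 5*K) (n(K) = K/(((K + 5)*5)) = K/(((5 + K)*5)) = K/(25 + 5*K))
(4*n(-1))*y = (4*((⅕)*(-1)/(5 - 1)))*111 = (4*((⅕)*(-1)/4))*111 = (4*((⅕)*(-1)*(¼)))*111 = (4*(-1/20))*111 = -⅕*111 = -111/5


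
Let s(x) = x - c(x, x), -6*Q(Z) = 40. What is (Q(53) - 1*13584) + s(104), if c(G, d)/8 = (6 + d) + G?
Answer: -45596/3 ≈ -15199.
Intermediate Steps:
c(G, d) = 48 + 8*G + 8*d (c(G, d) = 8*((6 + d) + G) = 8*(6 + G + d) = 48 + 8*G + 8*d)
Q(Z) = -20/3 (Q(Z) = -⅙*40 = -20/3)
s(x) = -48 - 15*x (s(x) = x - (48 + 8*x + 8*x) = x - (48 + 16*x) = x + (-48 - 16*x) = -48 - 15*x)
(Q(53) - 1*13584) + s(104) = (-20/3 - 1*13584) + (-48 - 15*104) = (-20/3 - 13584) + (-48 - 1560) = -40772/3 - 1608 = -45596/3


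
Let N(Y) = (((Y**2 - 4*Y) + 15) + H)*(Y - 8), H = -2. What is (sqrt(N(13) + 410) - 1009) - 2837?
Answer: -3846 + 2*sqrt(265) ≈ -3813.4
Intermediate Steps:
N(Y) = (-8 + Y)*(13 + Y**2 - 4*Y) (N(Y) = (((Y**2 - 4*Y) + 15) - 2)*(Y - 8) = ((15 + Y**2 - 4*Y) - 2)*(-8 + Y) = (13 + Y**2 - 4*Y)*(-8 + Y) = (-8 + Y)*(13 + Y**2 - 4*Y))
(sqrt(N(13) + 410) - 1009) - 2837 = (sqrt((-104 + 13**3 - 12*13**2 + 45*13) + 410) - 1009) - 2837 = (sqrt((-104 + 2197 - 12*169 + 585) + 410) - 1009) - 2837 = (sqrt((-104 + 2197 - 2028 + 585) + 410) - 1009) - 2837 = (sqrt(650 + 410) - 1009) - 2837 = (sqrt(1060) - 1009) - 2837 = (2*sqrt(265) - 1009) - 2837 = (-1009 + 2*sqrt(265)) - 2837 = -3846 + 2*sqrt(265)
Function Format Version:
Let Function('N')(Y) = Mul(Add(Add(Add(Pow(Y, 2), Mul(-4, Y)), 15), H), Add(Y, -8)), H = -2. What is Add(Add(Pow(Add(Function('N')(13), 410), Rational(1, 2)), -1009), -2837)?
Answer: Add(-3846, Mul(2, Pow(265, Rational(1, 2)))) ≈ -3813.4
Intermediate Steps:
Function('N')(Y) = Mul(Add(-8, Y), Add(13, Pow(Y, 2), Mul(-4, Y))) (Function('N')(Y) = Mul(Add(Add(Add(Pow(Y, 2), Mul(-4, Y)), 15), -2), Add(Y, -8)) = Mul(Add(Add(15, Pow(Y, 2), Mul(-4, Y)), -2), Add(-8, Y)) = Mul(Add(13, Pow(Y, 2), Mul(-4, Y)), Add(-8, Y)) = Mul(Add(-8, Y), Add(13, Pow(Y, 2), Mul(-4, Y))))
Add(Add(Pow(Add(Function('N')(13), 410), Rational(1, 2)), -1009), -2837) = Add(Add(Pow(Add(Add(-104, Pow(13, 3), Mul(-12, Pow(13, 2)), Mul(45, 13)), 410), Rational(1, 2)), -1009), -2837) = Add(Add(Pow(Add(Add(-104, 2197, Mul(-12, 169), 585), 410), Rational(1, 2)), -1009), -2837) = Add(Add(Pow(Add(Add(-104, 2197, -2028, 585), 410), Rational(1, 2)), -1009), -2837) = Add(Add(Pow(Add(650, 410), Rational(1, 2)), -1009), -2837) = Add(Add(Pow(1060, Rational(1, 2)), -1009), -2837) = Add(Add(Mul(2, Pow(265, Rational(1, 2))), -1009), -2837) = Add(Add(-1009, Mul(2, Pow(265, Rational(1, 2)))), -2837) = Add(-3846, Mul(2, Pow(265, Rational(1, 2))))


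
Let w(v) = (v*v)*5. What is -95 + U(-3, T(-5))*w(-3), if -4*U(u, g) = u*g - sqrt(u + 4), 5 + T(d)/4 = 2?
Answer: -1955/4 ≈ -488.75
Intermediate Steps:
T(d) = -12 (T(d) = -20 + 4*2 = -20 + 8 = -12)
w(v) = 5*v**2 (w(v) = v**2*5 = 5*v**2)
U(u, g) = sqrt(4 + u)/4 - g*u/4 (U(u, g) = -(u*g - sqrt(u + 4))/4 = -(g*u - sqrt(4 + u))/4 = -(-sqrt(4 + u) + g*u)/4 = sqrt(4 + u)/4 - g*u/4)
-95 + U(-3, T(-5))*w(-3) = -95 + (sqrt(4 - 3)/4 - 1/4*(-12)*(-3))*(5*(-3)**2) = -95 + (sqrt(1)/4 - 9)*(5*9) = -95 + ((1/4)*1 - 9)*45 = -95 + (1/4 - 9)*45 = -95 - 35/4*45 = -95 - 1575/4 = -1955/4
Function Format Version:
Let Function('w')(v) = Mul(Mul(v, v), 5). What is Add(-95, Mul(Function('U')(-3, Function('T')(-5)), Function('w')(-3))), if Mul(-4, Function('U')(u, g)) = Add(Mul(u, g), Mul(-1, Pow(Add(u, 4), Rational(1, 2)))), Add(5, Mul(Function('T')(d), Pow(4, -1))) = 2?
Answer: Rational(-1955, 4) ≈ -488.75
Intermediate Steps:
Function('T')(d) = -12 (Function('T')(d) = Add(-20, Mul(4, 2)) = Add(-20, 8) = -12)
Function('w')(v) = Mul(5, Pow(v, 2)) (Function('w')(v) = Mul(Pow(v, 2), 5) = Mul(5, Pow(v, 2)))
Function('U')(u, g) = Add(Mul(Rational(1, 4), Pow(Add(4, u), Rational(1, 2))), Mul(Rational(-1, 4), g, u)) (Function('U')(u, g) = Mul(Rational(-1, 4), Add(Mul(u, g), Mul(-1, Pow(Add(u, 4), Rational(1, 2))))) = Mul(Rational(-1, 4), Add(Mul(g, u), Mul(-1, Pow(Add(4, u), Rational(1, 2))))) = Mul(Rational(-1, 4), Add(Mul(-1, Pow(Add(4, u), Rational(1, 2))), Mul(g, u))) = Add(Mul(Rational(1, 4), Pow(Add(4, u), Rational(1, 2))), Mul(Rational(-1, 4), g, u)))
Add(-95, Mul(Function('U')(-3, Function('T')(-5)), Function('w')(-3))) = Add(-95, Mul(Add(Mul(Rational(1, 4), Pow(Add(4, -3), Rational(1, 2))), Mul(Rational(-1, 4), -12, -3)), Mul(5, Pow(-3, 2)))) = Add(-95, Mul(Add(Mul(Rational(1, 4), Pow(1, Rational(1, 2))), -9), Mul(5, 9))) = Add(-95, Mul(Add(Mul(Rational(1, 4), 1), -9), 45)) = Add(-95, Mul(Add(Rational(1, 4), -9), 45)) = Add(-95, Mul(Rational(-35, 4), 45)) = Add(-95, Rational(-1575, 4)) = Rational(-1955, 4)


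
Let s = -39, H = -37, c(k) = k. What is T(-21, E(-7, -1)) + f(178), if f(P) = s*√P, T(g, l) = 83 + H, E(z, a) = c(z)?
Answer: 46 - 39*√178 ≈ -474.32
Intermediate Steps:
E(z, a) = z
T(g, l) = 46 (T(g, l) = 83 - 37 = 46)
f(P) = -39*√P
T(-21, E(-7, -1)) + f(178) = 46 - 39*√178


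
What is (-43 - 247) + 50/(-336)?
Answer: -48745/168 ≈ -290.15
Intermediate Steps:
(-43 - 247) + 50/(-336) = -290 + 50*(-1/336) = -290 - 25/168 = -48745/168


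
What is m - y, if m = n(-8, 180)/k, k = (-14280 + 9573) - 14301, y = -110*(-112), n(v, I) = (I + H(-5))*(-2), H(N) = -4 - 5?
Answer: -13009901/1056 ≈ -12320.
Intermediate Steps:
H(N) = -9
n(v, I) = 18 - 2*I (n(v, I) = (I - 9)*(-2) = (-9 + I)*(-2) = 18 - 2*I)
y = 12320
k = -19008 (k = -4707 - 14301 = -19008)
m = 19/1056 (m = (18 - 2*180)/(-19008) = (18 - 360)*(-1/19008) = -342*(-1/19008) = 19/1056 ≈ 0.017992)
m - y = 19/1056 - 1*12320 = 19/1056 - 12320 = -13009901/1056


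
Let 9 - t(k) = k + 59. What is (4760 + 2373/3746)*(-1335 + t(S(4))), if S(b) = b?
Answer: -24770499537/3746 ≈ -6.6125e+6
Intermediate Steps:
t(k) = -50 - k (t(k) = 9 - (k + 59) = 9 - (59 + k) = 9 + (-59 - k) = -50 - k)
(4760 + 2373/3746)*(-1335 + t(S(4))) = (4760 + 2373/3746)*(-1335 + (-50 - 1*4)) = (4760 + 2373*(1/3746))*(-1335 + (-50 - 4)) = (4760 + 2373/3746)*(-1335 - 54) = (17833333/3746)*(-1389) = -24770499537/3746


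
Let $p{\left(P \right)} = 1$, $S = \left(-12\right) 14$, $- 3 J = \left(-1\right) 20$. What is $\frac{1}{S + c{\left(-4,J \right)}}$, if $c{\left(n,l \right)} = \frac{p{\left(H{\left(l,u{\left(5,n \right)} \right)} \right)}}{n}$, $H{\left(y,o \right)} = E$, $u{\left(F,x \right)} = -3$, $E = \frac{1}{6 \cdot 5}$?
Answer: $- \frac{4}{673} \approx -0.0059435$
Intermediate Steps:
$E = \frac{1}{30} \approx 0.033333$
$H{\left(y,o \right)} = \frac{1}{30}$
$J = \frac{20}{3}$ ($J = - \frac{\left(-1\right) 20}{3} = \left(- \frac{1}{3}\right) \left(-20\right) = \frac{20}{3} \approx 6.6667$)
$S = -168$
$c{\left(n,l \right)} = \frac{1}{n}$ ($c{\left(n,l \right)} = 1 \frac{1}{n} = \frac{1}{n}$)
$\frac{1}{S + c{\left(-4,J \right)}} = \frac{1}{-168 + \frac{1}{-4}} = \frac{1}{-168 - \frac{1}{4}} = \frac{1}{- \frac{673}{4}} = - \frac{4}{673}$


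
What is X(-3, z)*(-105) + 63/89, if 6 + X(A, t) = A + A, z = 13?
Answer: 112203/89 ≈ 1260.7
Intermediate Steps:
X(A, t) = -6 + 2*A (X(A, t) = -6 + (A + A) = -6 + 2*A)
X(-3, z)*(-105) + 63/89 = (-6 + 2*(-3))*(-105) + 63/89 = (-6 - 6)*(-105) + 63*(1/89) = -12*(-105) + 63/89 = 1260 + 63/89 = 112203/89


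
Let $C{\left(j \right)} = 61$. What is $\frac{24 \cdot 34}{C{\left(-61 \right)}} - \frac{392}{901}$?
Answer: $\frac{711304}{54961} \approx 12.942$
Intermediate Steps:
$\frac{24 \cdot 34}{C{\left(-61 \right)}} - \frac{392}{901} = \frac{24 \cdot 34}{61} - \frac{392}{901} = 816 \cdot \frac{1}{61} - \frac{392}{901} = \frac{816}{61} - \frac{392}{901} = \frac{711304}{54961}$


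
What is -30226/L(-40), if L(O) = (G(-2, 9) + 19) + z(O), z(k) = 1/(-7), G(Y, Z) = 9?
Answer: -211582/195 ≈ -1085.0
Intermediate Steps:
z(k) = -1/7
L(O) = 195/7 (L(O) = (9 + 19) - 1/7 = 28 - 1/7 = 195/7)
-30226/L(-40) = -30226/195/7 = -30226*7/195 = -211582/195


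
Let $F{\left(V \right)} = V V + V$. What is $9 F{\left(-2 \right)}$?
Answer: $18$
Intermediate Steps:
$F{\left(V \right)} = V + V^{2}$ ($F{\left(V \right)} = V^{2} + V = V + V^{2}$)
$9 F{\left(-2 \right)} = 9 \left(- 2 \left(1 - 2\right)\right) = 9 \left(\left(-2\right) \left(-1\right)\right) = 9 \cdot 2 = 18$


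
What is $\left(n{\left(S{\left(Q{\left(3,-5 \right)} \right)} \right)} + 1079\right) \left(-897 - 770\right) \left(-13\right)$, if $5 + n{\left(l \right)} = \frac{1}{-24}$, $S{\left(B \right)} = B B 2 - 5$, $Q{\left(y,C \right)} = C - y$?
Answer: $\frac{558570025}{24} \approx 2.3274 \cdot 10^{7}$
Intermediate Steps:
$S{\left(B \right)} = -5 + 2 B^{2}$ ($S{\left(B \right)} = B^{2} \cdot 2 - 5 = 2 B^{2} - 5 = -5 + 2 B^{2}$)
$n{\left(l \right)} = - \frac{121}{24}$ ($n{\left(l \right)} = -5 + \frac{1}{-24} = -5 - \frac{1}{24} = - \frac{121}{24}$)
$\left(n{\left(S{\left(Q{\left(3,-5 \right)} \right)} \right)} + 1079\right) \left(-897 - 770\right) \left(-13\right) = \left(- \frac{121}{24} + 1079\right) \left(-897 - 770\right) \left(-13\right) = \frac{25775}{24} \left(-1667\right) \left(-13\right) = \left(- \frac{42966925}{24}\right) \left(-13\right) = \frac{558570025}{24}$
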